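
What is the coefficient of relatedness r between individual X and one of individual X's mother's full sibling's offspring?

Each parent–offspring link contributes a factor of 1/2, and independent paths through distinct common ancestors add.
First cousins share one grandparent pair — two paths of length 4: r = 2·(1/2)^4 = 1/8.

0.125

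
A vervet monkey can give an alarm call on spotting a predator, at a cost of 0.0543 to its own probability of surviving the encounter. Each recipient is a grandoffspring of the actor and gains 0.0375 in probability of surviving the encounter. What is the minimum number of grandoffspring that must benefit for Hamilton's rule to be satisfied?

r to a grandoffspring = 1/4 (two parent–offspring links: r = (1/2)^2 = 1/4).
Hamilton's rule: n·r·B > C  ⇒  n > C/(r·B) = 0.0543/(0.25·0.0375) = 5.792.
The smallest integer exceeding 5.792 is 6.

6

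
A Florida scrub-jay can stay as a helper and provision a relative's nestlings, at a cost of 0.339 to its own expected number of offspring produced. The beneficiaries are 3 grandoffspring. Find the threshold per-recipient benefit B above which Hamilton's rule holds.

r to a grandoffspring = 0.25 (two parent–offspring links: r = (1/2)^2 = 1/4).
Hamilton's rule with n recipients of equal r: n·r·B > C, so B > C/(n·r) = 0.339/(3·0.25) = 0.452.

0.452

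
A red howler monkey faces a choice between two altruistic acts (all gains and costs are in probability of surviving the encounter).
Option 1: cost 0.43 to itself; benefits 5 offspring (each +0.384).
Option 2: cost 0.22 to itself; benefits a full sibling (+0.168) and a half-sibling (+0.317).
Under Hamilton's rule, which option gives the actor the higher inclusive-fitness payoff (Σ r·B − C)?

Option 1: r to an offspring = 0.5.
Option 1: Σ r·B − C = (5·0.5·0.384) − 0.43 = 0.53.
Option 2: r to a full sibling = 0.5.
Option 2: r to a half-sibling = 0.25.
Option 2: Σ r·B − C = (1·0.5·0.168 + 1·0.25·0.317) − 0.22 = -0.05675.
Option 1 has the higher net inclusive-fitness payoff.

Option 1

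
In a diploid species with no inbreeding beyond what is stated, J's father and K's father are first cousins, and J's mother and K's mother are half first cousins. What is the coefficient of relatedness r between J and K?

Wright's path rule: contributions from independent ancestry routes add.
J and K are related in two ways: second cousins through their fathers (r = 1/32) and half second cousins through their mothers (r = 1/64).
r = 1/32 + 1/64 = 3/64 = 0.046875.

0.046875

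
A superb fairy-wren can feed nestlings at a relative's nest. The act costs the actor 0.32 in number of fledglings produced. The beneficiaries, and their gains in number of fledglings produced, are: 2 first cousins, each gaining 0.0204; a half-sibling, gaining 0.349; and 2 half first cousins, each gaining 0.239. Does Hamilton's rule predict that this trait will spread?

Hamilton's rule: the trait is favored when the sum of r·B over every recipient exceeds the actor's cost C.
r to a first cousin = 1/8 (first cousins share one grandparent pair — two paths of length 4: r = 2·(1/2)^4 = 1/8).
r to a half-sibling = 1/4 (half-sibs share one parent — one path of length 2: r = (1/2)^2 = 1/4).
r to a half first cousin = 1/16 (half first cousins share one grandparent — one path of length 4: r = (1/2)^4 = 1/16).
Summing one r·B term per recipient: 2·0.125·0.0204 + 1·0.25·0.349 + 2·0.0625·0.239 = 0.122225.
0.122225 < 0.32: the indirect benefit is less than the cost.

No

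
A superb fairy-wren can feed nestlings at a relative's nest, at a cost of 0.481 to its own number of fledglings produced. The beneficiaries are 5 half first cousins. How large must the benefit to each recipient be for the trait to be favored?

r to a half first cousin = 1/16 (half first cousins share one grandparent — one path of length 4: r = (1/2)^4 = 1/16).
Hamilton's rule with n recipients of equal r: n·r·B > C, so B > C/(n·r) = 0.481/(5·0.0625) = 1.5392.

1.5392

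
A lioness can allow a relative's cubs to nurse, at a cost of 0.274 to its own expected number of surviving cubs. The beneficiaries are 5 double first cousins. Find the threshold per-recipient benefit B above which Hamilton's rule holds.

0.2192

r to a double first cousin = 1/4 (double first cousins share both grandparent pairs — four paths of length 4: r = 4·(1/2)^4 = 1/4).
Hamilton's rule with n recipients of equal r: n·r·B > C, so B > C/(n·r) = 0.274/(5·0.25) = 0.2192.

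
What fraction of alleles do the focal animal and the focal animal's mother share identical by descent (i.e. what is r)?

Each parent–offspring link contributes a factor of 1/2, and independent paths through distinct common ancestors add.
One parent–offspring link: r = (1/2)^1 = 1/2.

0.5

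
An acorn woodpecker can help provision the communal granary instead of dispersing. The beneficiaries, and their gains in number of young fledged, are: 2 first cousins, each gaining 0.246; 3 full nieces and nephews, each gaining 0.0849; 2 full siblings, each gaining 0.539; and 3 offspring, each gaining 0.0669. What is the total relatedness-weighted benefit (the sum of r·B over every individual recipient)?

0.764525

r to a first cousin = 0.125 (first cousins share one grandparent pair — two paths of length 4: r = 2·(1/2)^4 = 1/8).
r to a full niece or nephew = 1/4 (full aunt/uncle↔niece/nephew: two paths of length 3 through the shared grandparent pair: r = 2·(1/2)^3 = 1/4).
r to a full sibling = 0.5 (full sibs share both parents — two paths of length 2: r = 2·(1/2)^2 = 1/2).
r to an offspring = 0.5 (one parent–offspring link: r = (1/2)^1 = 1/2).
Summing one r·B term per recipient: 2·0.125·0.246 + 3·0.25·0.0849 + 2·0.5·0.539 + 3·0.5·0.0669 = 0.764525.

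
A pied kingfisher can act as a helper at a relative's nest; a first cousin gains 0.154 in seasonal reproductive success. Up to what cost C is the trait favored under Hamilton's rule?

r to a first cousin = 1/8 (first cousins share one grandparent pair — two paths of length 4: r = 2·(1/2)^4 = 1/8).
Hamilton's rule: n·r·B > C, so the trait is favored while C < n·r·B = 1·0.125·0.154 = 0.01925.

0.01925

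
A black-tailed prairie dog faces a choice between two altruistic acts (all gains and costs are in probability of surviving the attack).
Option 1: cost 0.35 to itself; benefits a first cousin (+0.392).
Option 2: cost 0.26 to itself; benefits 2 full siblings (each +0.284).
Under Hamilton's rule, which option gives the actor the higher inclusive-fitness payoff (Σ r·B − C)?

Option 1: r to a first cousin = 0.125.
Option 1: Σ r·B − C = (1·0.125·0.392) − 0.35 = -0.301.
Option 2: r to a full sibling = 0.5.
Option 2: Σ r·B − C = (2·0.5·0.284) − 0.26 = 0.024.
Option 2 has the higher net inclusive-fitness payoff.

Option 2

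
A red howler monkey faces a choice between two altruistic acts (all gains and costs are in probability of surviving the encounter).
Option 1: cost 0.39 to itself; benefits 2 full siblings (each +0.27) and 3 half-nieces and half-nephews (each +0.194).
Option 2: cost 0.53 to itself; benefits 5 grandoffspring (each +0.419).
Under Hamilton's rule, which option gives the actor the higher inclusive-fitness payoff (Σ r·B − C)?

Option 1: r to a full sibling = 0.5.
Option 1: r to a half-niece or half-nephew = 0.125.
Option 1: Σ r·B − C = (2·0.5·0.27 + 3·0.125·0.194) − 0.39 = -0.04725.
Option 2: r to a grandoffspring = 0.25.
Option 2: Σ r·B − C = (5·0.25·0.419) − 0.53 = -0.00625.
Option 2 has the higher net inclusive-fitness payoff.

Option 2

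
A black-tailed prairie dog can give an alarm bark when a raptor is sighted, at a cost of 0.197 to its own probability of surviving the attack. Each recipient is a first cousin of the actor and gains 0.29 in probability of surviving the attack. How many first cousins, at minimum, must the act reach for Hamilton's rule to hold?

6

r to a first cousin = 0.125 (first cousins share one grandparent pair — two paths of length 4: r = 2·(1/2)^4 = 1/8).
Hamilton's rule: n·r·B > C  ⇒  n > C/(r·B) = 0.197/(0.125·0.29) = 5.434.
The smallest integer exceeding 5.434 is 6.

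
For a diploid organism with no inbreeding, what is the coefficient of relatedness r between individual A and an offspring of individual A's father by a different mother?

0.25

Each parent–offspring link contributes a factor of 1/2, and independent paths through distinct common ancestors add.
Half-sibs share one parent — one path of length 2: r = (1/2)^2 = 1/4.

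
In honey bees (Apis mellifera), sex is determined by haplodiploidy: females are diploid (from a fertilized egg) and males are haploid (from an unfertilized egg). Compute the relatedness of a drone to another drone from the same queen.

0.5

Haploid brothers each carry a random half of the queen's diploid genome, so on average they share half: r = 1/2.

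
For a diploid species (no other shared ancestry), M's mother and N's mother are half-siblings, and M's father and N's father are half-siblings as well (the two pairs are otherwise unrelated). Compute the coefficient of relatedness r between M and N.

0.125

Relatedness sums over independent paths through distinct common ancestors.
M and N are related in two ways: half first cousins through their mothers (r = 1/16) and half first cousins through their fathers (r = 1/16).
r = 1/16 + 1/16 = 0.125.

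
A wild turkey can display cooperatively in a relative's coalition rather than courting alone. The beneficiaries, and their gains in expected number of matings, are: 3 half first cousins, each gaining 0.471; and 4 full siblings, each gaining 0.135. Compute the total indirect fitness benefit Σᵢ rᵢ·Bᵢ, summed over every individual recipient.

r to a half first cousin = 0.0625 (half first cousins share one grandparent — one path of length 4: r = (1/2)^4 = 1/16).
r to a full sibling = 0.5 (full sibs share both parents — two paths of length 2: r = 2·(1/2)^2 = 1/2).
Summing one r·B term per recipient: 3·0.0625·0.471 + 4·0.5·0.135 = 0.3583125.

0.3583125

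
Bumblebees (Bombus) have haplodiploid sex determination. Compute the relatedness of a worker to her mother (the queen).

One meiotic link between diploid queen and diploid daughter: r = 1/2.

0.5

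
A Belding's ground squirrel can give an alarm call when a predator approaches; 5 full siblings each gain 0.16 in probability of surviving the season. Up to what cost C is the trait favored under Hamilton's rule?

0.4

r to a full sibling = 0.5 (full sibs share both parents — two paths of length 2: r = 2·(1/2)^2 = 1/2).
Hamilton's rule: n·r·B > C, so the trait is favored while C < n·r·B = 5·0.5·0.16 = 0.4.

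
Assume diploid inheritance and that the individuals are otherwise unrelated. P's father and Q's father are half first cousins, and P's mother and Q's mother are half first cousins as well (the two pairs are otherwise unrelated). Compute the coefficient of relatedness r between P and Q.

0.03125

Relatedness sums over independent paths through distinct common ancestors.
P and Q are related in two ways: half second cousins through their fathers (r = 1/64) and half second cousins through their mothers (r = 1/64).
r = 1/64 + 1/64 = 0.03125.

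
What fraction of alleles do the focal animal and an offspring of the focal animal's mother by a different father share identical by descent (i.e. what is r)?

0.25

Each parent–offspring link contributes a factor of 1/2, and independent paths through distinct common ancestors add.
Half-sibs share one parent — one path of length 2: r = (1/2)^2 = 1/4.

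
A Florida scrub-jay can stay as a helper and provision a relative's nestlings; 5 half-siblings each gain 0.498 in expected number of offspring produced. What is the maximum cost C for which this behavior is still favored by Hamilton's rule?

0.6225

r to a half-sibling = 1/4 (half-sibs share one parent — one path of length 2: r = (1/2)^2 = 1/4).
Hamilton's rule: n·r·B > C, so the trait is favored while C < n·r·B = 5·0.25·0.498 = 0.6225.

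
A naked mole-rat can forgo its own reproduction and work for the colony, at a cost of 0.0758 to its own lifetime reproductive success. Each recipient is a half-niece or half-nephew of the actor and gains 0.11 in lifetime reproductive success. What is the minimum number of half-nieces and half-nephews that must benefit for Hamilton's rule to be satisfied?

6

r to a half-niece or half-nephew = 1/8 (half-aunt/uncle↔niece/nephew: one path of length 3: r = (1/2)^3 = 1/8).
Hamilton's rule: n·r·B > C  ⇒  n > C/(r·B) = 0.0758/(0.125·0.11) = 5.513.
The smallest integer exceeding 5.513 is 6.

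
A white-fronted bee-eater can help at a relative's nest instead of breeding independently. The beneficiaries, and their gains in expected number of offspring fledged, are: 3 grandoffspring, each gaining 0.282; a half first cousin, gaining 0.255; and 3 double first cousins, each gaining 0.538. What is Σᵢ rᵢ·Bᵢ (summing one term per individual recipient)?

0.6309375

r to a grandoffspring = 0.25 (two parent–offspring links: r = (1/2)^2 = 1/4).
r to a half first cousin = 0.0625 (half first cousins share one grandparent — one path of length 4: r = (1/2)^4 = 1/16).
r to a double first cousin = 0.25 (double first cousins share both grandparent pairs — four paths of length 4: r = 4·(1/2)^4 = 1/4).
Summing one r·B term per recipient: 3·0.25·0.282 + 1·0.0625·0.255 + 3·0.25·0.538 = 0.6309375.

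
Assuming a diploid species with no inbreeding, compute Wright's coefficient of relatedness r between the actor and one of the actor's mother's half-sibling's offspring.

0.0625

Each parent–offspring link contributes a factor of 1/2, and independent paths through distinct common ancestors add.
Half first cousins share one grandparent — one path of length 4: r = (1/2)^4 = 1/16.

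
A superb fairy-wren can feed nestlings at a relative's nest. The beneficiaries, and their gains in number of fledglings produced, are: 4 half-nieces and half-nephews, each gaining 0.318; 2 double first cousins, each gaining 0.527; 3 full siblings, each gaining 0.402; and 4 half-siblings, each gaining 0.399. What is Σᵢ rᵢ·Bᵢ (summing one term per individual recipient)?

r to a half-niece or half-nephew = 1/8 (half-aunt/uncle↔niece/nephew: one path of length 3: r = (1/2)^3 = 1/8).
r to a double first cousin = 1/4 (double first cousins share both grandparent pairs — four paths of length 4: r = 4·(1/2)^4 = 1/4).
r to a full sibling = 0.5 (full sibs share both parents — two paths of length 2: r = 2·(1/2)^2 = 1/2).
r to a half-sibling = 0.25 (half-sibs share one parent — one path of length 2: r = (1/2)^2 = 1/4).
Summing one r·B term per recipient: 4·0.125·0.318 + 2·0.25·0.527 + 3·0.5·0.402 + 4·0.25·0.399 = 1.4245.

1.4245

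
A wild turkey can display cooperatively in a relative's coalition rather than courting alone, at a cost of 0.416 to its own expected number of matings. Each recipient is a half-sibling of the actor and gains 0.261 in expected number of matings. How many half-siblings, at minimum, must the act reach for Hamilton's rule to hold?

7

r to a half-sibling = 0.25 (half-sibs share one parent — one path of length 2: r = (1/2)^2 = 1/4).
Hamilton's rule: n·r·B > C  ⇒  n > C/(r·B) = 0.416/(0.25·0.261) = 6.375.
The smallest integer exceeding 6.375 is 7.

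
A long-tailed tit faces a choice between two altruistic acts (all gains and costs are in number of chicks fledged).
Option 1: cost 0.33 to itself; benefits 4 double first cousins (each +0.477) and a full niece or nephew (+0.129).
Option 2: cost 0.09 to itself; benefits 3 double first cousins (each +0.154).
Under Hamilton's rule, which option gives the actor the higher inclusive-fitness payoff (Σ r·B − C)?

Option 1

Option 1: r to a double first cousin = 0.25.
Option 1: r to a full niece or nephew = 0.25.
Option 1: Σ r·B − C = (4·0.25·0.477 + 1·0.25·0.129) − 0.33 = 0.17925.
Option 2: r to a double first cousin = 0.25.
Option 2: Σ r·B − C = (3·0.25·0.154) − 0.09 = 0.0255.
Option 1 has the higher net inclusive-fitness payoff.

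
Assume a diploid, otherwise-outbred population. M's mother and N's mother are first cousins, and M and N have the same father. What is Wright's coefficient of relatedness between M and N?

0.28125

Independent pedigree routes through distinct common ancestors add.
M and N are related in two ways: second cousins through their mothers (r = 1/32) and half-sibs through their shared father (r = 1/4).
r = 1/32 + 1/4 = 9/32 = 0.28125.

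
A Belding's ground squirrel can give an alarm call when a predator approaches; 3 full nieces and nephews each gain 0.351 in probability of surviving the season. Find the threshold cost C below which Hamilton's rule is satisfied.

0.26325

r to a full niece or nephew = 0.25 (full aunt/uncle↔niece/nephew: two paths of length 3 through the shared grandparent pair: r = 2·(1/2)^3 = 1/4).
Hamilton's rule: n·r·B > C, so the trait is favored while C < n·r·B = 3·0.25·0.351 = 0.26325.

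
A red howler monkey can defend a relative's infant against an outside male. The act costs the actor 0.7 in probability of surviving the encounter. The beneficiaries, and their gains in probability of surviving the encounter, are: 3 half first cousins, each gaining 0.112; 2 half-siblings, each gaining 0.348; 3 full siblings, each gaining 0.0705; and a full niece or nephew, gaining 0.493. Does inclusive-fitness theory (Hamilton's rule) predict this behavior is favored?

Hamilton's rule: the trait is favored when the sum of r·B over every recipient exceeds the actor's cost C.
r to a half first cousin = 0.0625 (half first cousins share one grandparent — one path of length 4: r = (1/2)^4 = 1/16).
r to a half-sibling = 0.25 (half-sibs share one parent — one path of length 2: r = (1/2)^2 = 1/4).
r to a full sibling = 1/2 (full sibs share both parents — two paths of length 2: r = 2·(1/2)^2 = 1/2).
r to a full niece or nephew = 0.25 (full aunt/uncle↔niece/nephew: two paths of length 3 through the shared grandparent pair: r = 2·(1/2)^3 = 1/4).
Summing one r·B term per recipient: 3·0.0625·0.112 + 2·0.25·0.348 + 3·0.5·0.0705 + 1·0.25·0.493 = 0.424.
0.424 < 0.7: the indirect benefit is less than the cost.

No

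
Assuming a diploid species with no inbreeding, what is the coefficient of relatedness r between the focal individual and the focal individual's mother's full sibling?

Each parent–offspring link contributes a factor of 1/2, and independent paths through distinct common ancestors add.
Full aunt/uncle↔niece/nephew: two paths of length 3 through the shared grandparent pair: r = 2·(1/2)^3 = 1/4.

0.25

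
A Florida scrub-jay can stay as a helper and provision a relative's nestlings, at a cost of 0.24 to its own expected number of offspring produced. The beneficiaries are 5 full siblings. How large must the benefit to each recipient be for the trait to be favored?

0.096

r to a full sibling = 0.5 (full sibs share both parents — two paths of length 2: r = 2·(1/2)^2 = 1/2).
Hamilton's rule with n recipients of equal r: n·r·B > C, so B > C/(n·r) = 0.24/(5·0.5) = 0.096.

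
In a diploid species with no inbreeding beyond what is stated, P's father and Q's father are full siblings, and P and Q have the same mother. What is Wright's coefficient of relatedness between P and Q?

0.375

Relatedness sums over independent paths through distinct common ancestors.
P and Q are related in two ways: first cousins through their fathers (r = 1/8) and half-sibs through their shared mother (r = 1/4).
r = 1/8 + 1/4 = 0.375.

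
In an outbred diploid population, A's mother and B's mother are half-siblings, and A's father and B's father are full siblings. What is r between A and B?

With two independent routes of shared ancestry, r is the sum of the two contributions.
A and B are related in two ways: half first cousins through their mothers (r = 1/16) and first cousins through their fathers (r = 1/8).
r = 1/16 + 1/8 = 0.1875.

0.1875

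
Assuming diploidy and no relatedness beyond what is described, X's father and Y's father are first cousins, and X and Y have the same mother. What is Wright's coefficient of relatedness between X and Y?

0.28125

Relatedness sums over independent paths through distinct common ancestors.
X and Y are related in two ways: second cousins through their fathers (r = 1/32) and half-sibs through their shared mother (r = 1/4).
r = 1/32 + 1/4 = 9/32 = 0.28125.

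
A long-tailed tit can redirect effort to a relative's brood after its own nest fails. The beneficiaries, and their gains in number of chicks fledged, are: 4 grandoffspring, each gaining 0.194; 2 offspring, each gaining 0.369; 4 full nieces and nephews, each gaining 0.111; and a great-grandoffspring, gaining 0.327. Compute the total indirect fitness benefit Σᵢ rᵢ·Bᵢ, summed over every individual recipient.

r to a grandoffspring = 0.25 (two parent–offspring links: r = (1/2)^2 = 1/4).
r to an offspring = 1/2 (one parent–offspring link: r = (1/2)^1 = 1/2).
r to a full niece or nephew = 0.25 (full aunt/uncle↔niece/nephew: two paths of length 3 through the shared grandparent pair: r = 2·(1/2)^3 = 1/4).
r to a great-grandoffspring = 0.125 (three parent–offspring links: r = (1/2)^3 = 1/8).
Summing one r·B term per recipient: 4·0.25·0.194 + 2·0.5·0.369 + 4·0.25·0.111 + 1·0.125·0.327 = 0.714875.

0.714875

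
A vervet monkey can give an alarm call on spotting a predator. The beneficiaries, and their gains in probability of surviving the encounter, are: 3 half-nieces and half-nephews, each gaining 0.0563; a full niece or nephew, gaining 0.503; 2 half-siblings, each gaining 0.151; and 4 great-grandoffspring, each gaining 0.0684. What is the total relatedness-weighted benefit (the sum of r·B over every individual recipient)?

r to a half-niece or half-nephew = 1/8 (half-aunt/uncle↔niece/nephew: one path of length 3: r = (1/2)^3 = 1/8).
r to a full niece or nephew = 0.25 (full aunt/uncle↔niece/nephew: two paths of length 3 through the shared grandparent pair: r = 2·(1/2)^3 = 1/4).
r to a half-sibling = 0.25 (half-sibs share one parent — one path of length 2: r = (1/2)^2 = 1/4).
r to a great-grandoffspring = 0.125 (three parent–offspring links: r = (1/2)^3 = 1/8).
Summing one r·B term per recipient: 3·0.125·0.0563 + 1·0.25·0.503 + 2·0.25·0.151 + 4·0.125·0.0684 = 0.2565625.

0.2565625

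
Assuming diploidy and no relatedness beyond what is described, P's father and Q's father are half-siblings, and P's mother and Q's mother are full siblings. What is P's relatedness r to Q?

0.1875

Wright's path rule: contributions from independent ancestry routes add.
P and Q are related in two ways: half first cousins through their fathers (r = 1/16) and first cousins through their mothers (r = 1/8).
r = 1/16 + 1/8 = 3/16 = 0.1875.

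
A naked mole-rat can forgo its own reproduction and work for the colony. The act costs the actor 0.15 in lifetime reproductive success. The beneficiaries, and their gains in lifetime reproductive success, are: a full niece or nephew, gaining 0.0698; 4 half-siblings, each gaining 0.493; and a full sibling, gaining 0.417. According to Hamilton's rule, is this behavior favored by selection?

Hamilton's rule: the trait is favored when the sum of r·B over every recipient exceeds the actor's cost C.
r to a full niece or nephew = 1/4 (full aunt/uncle↔niece/nephew: two paths of length 3 through the shared grandparent pair: r = 2·(1/2)^3 = 1/4).
r to a half-sibling = 0.25 (half-sibs share one parent — one path of length 2: r = (1/2)^2 = 1/4).
r to a full sibling = 1/2 (full sibs share both parents — two paths of length 2: r = 2·(1/2)^2 = 1/2).
Summing one r·B term per recipient: 1·0.25·0.0698 + 4·0.25·0.493 + 1·0.5·0.417 = 0.71895.
0.71895 > 0.15: the indirect benefit exceeds the cost.

Yes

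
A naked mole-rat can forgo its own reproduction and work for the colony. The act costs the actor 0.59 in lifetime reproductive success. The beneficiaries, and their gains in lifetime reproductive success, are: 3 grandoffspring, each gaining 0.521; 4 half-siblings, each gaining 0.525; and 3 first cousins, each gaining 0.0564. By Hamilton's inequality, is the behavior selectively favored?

Hamilton's rule: the trait is favored when the sum of r·B over every recipient exceeds the actor's cost C.
r to a grandoffspring = 1/4 (two parent–offspring links: r = (1/2)^2 = 1/4).
r to a half-sibling = 1/4 (half-sibs share one parent — one path of length 2: r = (1/2)^2 = 1/4).
r to a first cousin = 1/8 (first cousins share one grandparent pair — two paths of length 4: r = 2·(1/2)^4 = 1/8).
Summing one r·B term per recipient: 3·0.25·0.521 + 4·0.25·0.525 + 3·0.125·0.0564 = 0.9369.
0.9369 > 0.59: the indirect benefit exceeds the cost.

Yes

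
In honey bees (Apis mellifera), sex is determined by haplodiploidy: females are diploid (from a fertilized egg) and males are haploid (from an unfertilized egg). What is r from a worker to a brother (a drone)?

Her haploid brother carries none of their father's genes and a random half of their mother's genome; that half matches the maternal half of her own genome with probability 1/2: r = 1/2 · 1/2 = 1/4.

0.25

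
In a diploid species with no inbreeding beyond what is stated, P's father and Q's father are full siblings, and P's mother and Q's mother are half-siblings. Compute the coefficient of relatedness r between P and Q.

Relatedness sums over independent paths through distinct common ancestors.
P and Q are related in two ways: first cousins through their fathers (r = 1/8) and half first cousins through their mothers (r = 1/16).
r = 1/8 + 1/16 = 0.1875.

0.1875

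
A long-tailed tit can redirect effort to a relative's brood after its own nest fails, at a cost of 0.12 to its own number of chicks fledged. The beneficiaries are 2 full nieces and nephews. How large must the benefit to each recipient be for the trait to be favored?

r to a full niece or nephew = 0.25 (full aunt/uncle↔niece/nephew: two paths of length 3 through the shared grandparent pair: r = 2·(1/2)^3 = 1/4).
Hamilton's rule with n recipients of equal r: n·r·B > C, so B > C/(n·r) = 0.12/(2·0.25) = 0.24.

0.24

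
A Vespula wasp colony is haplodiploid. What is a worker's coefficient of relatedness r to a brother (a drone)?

0.25

Her haploid brother carries none of their father's genes and a random half of their mother's genome; that half matches the maternal half of her own genome with probability 1/2: r = 1/2 · 1/2 = 1/4.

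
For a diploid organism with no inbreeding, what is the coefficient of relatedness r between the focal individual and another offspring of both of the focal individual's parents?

0.5

Each parent–offspring link contributes a factor of 1/2, and independent paths through distinct common ancestors add.
Full sibs share both parents — two paths of length 2: r = 2·(1/2)^2 = 1/2.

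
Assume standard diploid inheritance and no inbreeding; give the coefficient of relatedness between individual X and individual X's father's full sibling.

0.25

Each parent–offspring link contributes a factor of 1/2, and independent paths through distinct common ancestors add.
Full aunt/uncle↔niece/nephew: two paths of length 3 through the shared grandparent pair: r = 2·(1/2)^3 = 1/4.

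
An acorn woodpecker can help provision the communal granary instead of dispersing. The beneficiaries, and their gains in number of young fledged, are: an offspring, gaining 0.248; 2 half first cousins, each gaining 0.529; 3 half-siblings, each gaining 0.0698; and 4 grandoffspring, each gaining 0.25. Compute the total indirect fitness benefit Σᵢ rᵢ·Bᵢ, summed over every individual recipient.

r to an offspring = 1/2 (one parent–offspring link: r = (1/2)^1 = 1/2).
r to a half first cousin = 1/16 (half first cousins share one grandparent — one path of length 4: r = (1/2)^4 = 1/16).
r to a half-sibling = 1/4 (half-sibs share one parent — one path of length 2: r = (1/2)^2 = 1/4).
r to a grandoffspring = 1/4 (two parent–offspring links: r = (1/2)^2 = 1/4).
Summing one r·B term per recipient: 1·0.5·0.248 + 2·0.0625·0.529 + 3·0.25·0.0698 + 4·0.25·0.25 = 0.492475.

0.492475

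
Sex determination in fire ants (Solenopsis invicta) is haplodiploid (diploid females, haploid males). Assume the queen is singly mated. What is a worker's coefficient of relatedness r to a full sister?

0.75

Haplodiploid full sisters inherit their father's entire haploid genome identically (contributing 1/2) and on average half of their mother's contribution (1/2 · 1/2 = 1/4); r = 1/2 + 1/4 = 3/4.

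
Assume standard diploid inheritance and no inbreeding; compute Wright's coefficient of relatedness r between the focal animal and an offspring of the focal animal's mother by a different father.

0.25

Each parent–offspring link contributes a factor of 1/2, and independent paths through distinct common ancestors add.
Half-sibs share one parent — one path of length 2: r = (1/2)^2 = 1/4.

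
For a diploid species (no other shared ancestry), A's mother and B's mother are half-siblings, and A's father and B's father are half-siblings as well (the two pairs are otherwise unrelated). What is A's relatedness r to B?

0.125

Independent pedigree routes through distinct common ancestors add.
A and B are related in two ways: half first cousins through their mothers (r = 1/16) and half first cousins through their fathers (r = 1/16).
r = 1/16 + 1/16 = 0.125.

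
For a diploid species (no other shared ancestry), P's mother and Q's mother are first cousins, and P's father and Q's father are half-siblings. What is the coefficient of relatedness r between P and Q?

0.09375

With two independent routes of shared ancestry, r is the sum of the two contributions.
P and Q are related in two ways: second cousins through their mothers (r = 1/32) and half first cousins through their fathers (r = 1/16).
r = 1/32 + 1/16 = 3/32 = 0.09375.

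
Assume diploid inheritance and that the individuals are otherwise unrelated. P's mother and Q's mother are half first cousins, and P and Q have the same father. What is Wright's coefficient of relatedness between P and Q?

0.265625

With two independent routes of shared ancestry, r is the sum of the two contributions.
P and Q are related in two ways: half second cousins through their mothers (r = 1/64) and half-sibs through their shared father (r = 1/4).
r = 1/64 + 1/4 = 0.265625.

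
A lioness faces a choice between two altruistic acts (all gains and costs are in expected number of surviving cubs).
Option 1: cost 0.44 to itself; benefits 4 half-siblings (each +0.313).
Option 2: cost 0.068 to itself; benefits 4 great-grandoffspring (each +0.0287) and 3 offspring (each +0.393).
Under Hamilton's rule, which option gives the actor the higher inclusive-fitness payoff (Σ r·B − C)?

Option 1: r to a half-sibling = 0.25.
Option 1: Σ r·B − C = (4·0.25·0.313) − 0.44 = -0.127.
Option 2: r to a great-grandoffspring = 0.125.
Option 2: r to an offspring = 0.5.
Option 2: Σ r·B − C = (4·0.125·0.0287 + 3·0.5·0.393) − 0.068 = 0.53585.
Option 2 has the higher net inclusive-fitness payoff.

Option 2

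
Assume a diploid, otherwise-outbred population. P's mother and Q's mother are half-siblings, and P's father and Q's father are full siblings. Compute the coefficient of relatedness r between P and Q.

Wright's path rule: contributions from independent ancestry routes add.
P and Q are related in two ways: half first cousins through their mothers (r = 1/16) and first cousins through their fathers (r = 1/8).
r = 1/16 + 1/8 = 3/16 = 0.1875.

0.1875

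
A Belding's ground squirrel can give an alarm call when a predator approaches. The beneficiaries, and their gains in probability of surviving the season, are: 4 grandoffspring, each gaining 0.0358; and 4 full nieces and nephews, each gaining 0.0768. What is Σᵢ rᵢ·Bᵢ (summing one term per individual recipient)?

r to a grandoffspring = 1/4 (two parent–offspring links: r = (1/2)^2 = 1/4).
r to a full niece or nephew = 0.25 (full aunt/uncle↔niece/nephew: two paths of length 3 through the shared grandparent pair: r = 2·(1/2)^3 = 1/4).
Summing one r·B term per recipient: 4·0.25·0.0358 + 4·0.25·0.0768 = 0.1126.

0.1126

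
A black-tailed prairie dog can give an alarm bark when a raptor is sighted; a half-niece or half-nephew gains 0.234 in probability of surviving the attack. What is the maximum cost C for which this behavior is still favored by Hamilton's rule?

r to a half-niece or half-nephew = 0.125 (half-aunt/uncle↔niece/nephew: one path of length 3: r = (1/2)^3 = 1/8).
Hamilton's rule: n·r·B > C, so the trait is favored while C < n·r·B = 1·0.125·0.234 = 0.02925.

0.02925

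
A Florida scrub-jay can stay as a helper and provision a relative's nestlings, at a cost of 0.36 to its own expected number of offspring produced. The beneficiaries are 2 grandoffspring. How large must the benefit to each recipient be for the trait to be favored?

r to a grandoffspring = 0.25 (two parent–offspring links: r = (1/2)^2 = 1/4).
Hamilton's rule with n recipients of equal r: n·r·B > C, so B > C/(n·r) = 0.36/(2·0.25) = 0.72.

0.72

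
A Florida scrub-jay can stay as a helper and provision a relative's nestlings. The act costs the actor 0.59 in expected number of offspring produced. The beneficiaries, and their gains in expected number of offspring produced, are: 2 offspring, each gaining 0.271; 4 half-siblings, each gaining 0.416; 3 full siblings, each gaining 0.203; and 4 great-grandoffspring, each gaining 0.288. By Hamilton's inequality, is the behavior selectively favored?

Yes

Hamilton's rule: the trait is favored when the sum of r·B over every recipient exceeds the actor's cost C.
r to an offspring = 0.5 (one parent–offspring link: r = (1/2)^1 = 1/2).
r to a half-sibling = 0.25 (half-sibs share one parent — one path of length 2: r = (1/2)^2 = 1/4).
r to a full sibling = 1/2 (full sibs share both parents — two paths of length 2: r = 2·(1/2)^2 = 1/2).
r to a great-grandoffspring = 1/8 (three parent–offspring links: r = (1/2)^3 = 1/8).
Summing one r·B term per recipient: 2·0.5·0.271 + 4·0.25·0.416 + 3·0.5·0.203 + 4·0.125·0.288 = 1.1355.
1.1355 > 0.59: the indirect benefit exceeds the cost.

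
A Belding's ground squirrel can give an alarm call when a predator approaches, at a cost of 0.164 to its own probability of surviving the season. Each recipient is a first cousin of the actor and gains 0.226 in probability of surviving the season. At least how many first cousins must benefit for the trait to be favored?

6

r to a first cousin = 1/8 (first cousins share one grandparent pair — two paths of length 4: r = 2·(1/2)^4 = 1/8).
Hamilton's rule: n·r·B > C  ⇒  n > C/(r·B) = 0.164/(0.125·0.226) = 5.805.
The smallest integer exceeding 5.805 is 6.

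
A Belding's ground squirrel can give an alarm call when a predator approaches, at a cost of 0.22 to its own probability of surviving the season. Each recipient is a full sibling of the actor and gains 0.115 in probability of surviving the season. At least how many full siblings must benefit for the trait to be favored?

r to a full sibling = 0.5 (full sibs share both parents — two paths of length 2: r = 2·(1/2)^2 = 1/2).
Hamilton's rule: n·r·B > C  ⇒  n > C/(r·B) = 0.22/(0.5·0.115) = 3.826.
The smallest integer exceeding 3.826 is 4.

4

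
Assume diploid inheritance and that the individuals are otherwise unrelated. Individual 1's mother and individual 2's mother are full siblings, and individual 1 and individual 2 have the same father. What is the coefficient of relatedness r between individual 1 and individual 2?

With two independent routes of shared ancestry, r is the sum of the two contributions.
Individual 1 and individual 2 are related in two ways: first cousins through their mothers (r = 1/8) and half-sibs through their shared father (r = 1/4).
r = 1/8 + 1/4 = 3/8 = 0.375.

0.375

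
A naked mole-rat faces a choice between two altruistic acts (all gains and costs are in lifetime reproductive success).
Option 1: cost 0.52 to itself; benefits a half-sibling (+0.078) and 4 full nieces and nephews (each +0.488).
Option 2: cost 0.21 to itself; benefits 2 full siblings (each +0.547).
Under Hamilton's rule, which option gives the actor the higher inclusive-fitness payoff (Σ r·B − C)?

Option 2

Option 1: r to a half-sibling = 0.25.
Option 1: r to a full niece or nephew = 0.25.
Option 1: Σ r·B − C = (1·0.25·0.078 + 4·0.25·0.488) − 0.52 = -0.0125.
Option 2: r to a full sibling = 0.5.
Option 2: Σ r·B − C = (2·0.5·0.547) − 0.21 = 0.337.
Option 2 has the higher net inclusive-fitness payoff.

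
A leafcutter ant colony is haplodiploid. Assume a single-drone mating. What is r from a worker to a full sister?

0.75

Haplodiploid full sisters inherit their father's entire haploid genome identically (contributing 1/2) and on average half of their mother's contribution (1/2 · 1/2 = 1/4); r = 1/2 + 1/4 = 3/4.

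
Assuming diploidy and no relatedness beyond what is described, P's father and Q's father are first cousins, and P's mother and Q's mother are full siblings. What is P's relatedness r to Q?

With two independent routes of shared ancestry, r is the sum of the two contributions.
P and Q are related in two ways: second cousins through their fathers (r = 1/32) and first cousins through their mothers (r = 1/8).
r = 1/32 + 1/8 = 5/32 = 0.15625.

0.15625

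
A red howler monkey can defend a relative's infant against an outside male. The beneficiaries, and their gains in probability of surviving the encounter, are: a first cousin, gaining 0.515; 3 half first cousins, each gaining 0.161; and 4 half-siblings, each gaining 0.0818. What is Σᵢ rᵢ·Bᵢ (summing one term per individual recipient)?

r to a first cousin = 0.125 (first cousins share one grandparent pair — two paths of length 4: r = 2·(1/2)^4 = 1/8).
r to a half first cousin = 1/16 (half first cousins share one grandparent — one path of length 4: r = (1/2)^4 = 1/16).
r to a half-sibling = 0.25 (half-sibs share one parent — one path of length 2: r = (1/2)^2 = 1/4).
Summing one r·B term per recipient: 1·0.125·0.515 + 3·0.0625·0.161 + 4·0.25·0.0818 = 0.1763625.

0.1763625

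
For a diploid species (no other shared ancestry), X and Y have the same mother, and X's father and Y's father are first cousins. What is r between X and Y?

Relatedness sums over independent paths through distinct common ancestors.
X and Y are related in two ways: half-sibs through their shared mother (r = 1/4) and second cousins through their fathers (r = 1/32).
r = 1/4 + 1/32 = 9/32 = 0.28125.

0.28125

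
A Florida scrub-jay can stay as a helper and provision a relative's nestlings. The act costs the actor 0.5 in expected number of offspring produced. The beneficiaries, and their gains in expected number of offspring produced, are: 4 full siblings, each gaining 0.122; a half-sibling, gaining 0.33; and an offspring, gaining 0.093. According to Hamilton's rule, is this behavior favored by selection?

No

Hamilton's rule: the trait is favored when the sum of r·B over every recipient exceeds the actor's cost C.
r to a full sibling = 1/2 (full sibs share both parents — two paths of length 2: r = 2·(1/2)^2 = 1/2).
r to a half-sibling = 1/4 (half-sibs share one parent — one path of length 2: r = (1/2)^2 = 1/4).
r to an offspring = 1/2 (one parent–offspring link: r = (1/2)^1 = 1/2).
Summing one r·B term per recipient: 4·0.5·0.122 + 1·0.25·0.33 + 1·0.5·0.093 = 0.373.
0.373 < 0.5: the indirect benefit is less than the cost.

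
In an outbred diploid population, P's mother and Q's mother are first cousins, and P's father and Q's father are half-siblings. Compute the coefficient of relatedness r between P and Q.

Wright's path rule: contributions from independent ancestry routes add.
P and Q are related in two ways: second cousins through their mothers (r = 1/32) and half first cousins through their fathers (r = 1/16).
r = 1/32 + 1/16 = 0.09375.

0.09375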